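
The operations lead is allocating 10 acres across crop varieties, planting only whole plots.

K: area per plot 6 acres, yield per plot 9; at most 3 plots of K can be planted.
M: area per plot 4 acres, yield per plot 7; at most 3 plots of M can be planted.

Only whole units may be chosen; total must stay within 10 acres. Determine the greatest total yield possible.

This is a bounded integer knapsack.
M has the best ratio (7/4); taking only M gives at most 2×7 = 14 (stopped by the area limit).
Mixing does better — 1×K and 1×M: area 10 ≤ 10, yield 1·9 + 1·7 = 16.

16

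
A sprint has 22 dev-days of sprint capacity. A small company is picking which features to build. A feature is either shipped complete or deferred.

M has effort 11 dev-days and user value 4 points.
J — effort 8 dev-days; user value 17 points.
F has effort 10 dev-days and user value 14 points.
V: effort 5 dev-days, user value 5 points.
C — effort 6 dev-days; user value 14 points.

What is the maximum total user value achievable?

J + V + C: effort 8 + 5 + 6 = 19 ≤ 22, user value 17 + 5 + 14 = 36.
J + C: effort 8 + 6 = 14 ≤ 22, user value 17 + 14 = 31.
F + V + C: effort 10 + 5 + 6 = 21 ≤ 22, user value 14 + 5 + 14 = 33.
Best is J, V, and C with total user value 36.

36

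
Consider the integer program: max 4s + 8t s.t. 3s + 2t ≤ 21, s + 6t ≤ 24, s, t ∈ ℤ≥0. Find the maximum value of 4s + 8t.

Relaxing integrality, the LP optimum is 45.00 at (s,t) = (4.88, 3.19), which is not an integer point.
(s,t)=(5,3): 3·5+2·3=21≤21, 1·5+6·3=23≤24, objective 44.
(s,t)=(4,3): 3·4+2·3=18≤21, 1·4+6·3=22≤24, objective 40.
(s,t)=(3,3): 3·3+2·3=15≤21, 1·3+6·3=21≤24, objective 36.
Maximum is 44 at (s,t)=(5,3).

44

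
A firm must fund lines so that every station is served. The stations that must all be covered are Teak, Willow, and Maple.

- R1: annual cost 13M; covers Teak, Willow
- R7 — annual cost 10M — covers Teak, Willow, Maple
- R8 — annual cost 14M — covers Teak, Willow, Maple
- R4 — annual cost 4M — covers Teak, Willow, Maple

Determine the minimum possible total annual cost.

4

R4 alone covers Teak, Willow, Maple — every station.
Total annual cost: 4.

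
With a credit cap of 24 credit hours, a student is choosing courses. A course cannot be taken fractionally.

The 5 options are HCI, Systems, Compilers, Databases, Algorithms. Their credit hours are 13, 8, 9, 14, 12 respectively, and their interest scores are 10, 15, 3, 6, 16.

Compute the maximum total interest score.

Treat it as a binary knapsack problem.
Allowing fractional choices, the relaxed optimum would be about 34.1, but courses are indivisible.
Systems + Databases: credit hours 8 + 14 = 22 ≤ 24, interest score 15 + 6 = 21.
HCI + Systems: credit hours 13 + 8 = 21 ≤ 24, interest score 10 + 15 = 25.
Systems + Algorithms: credit hours 8 + 12 = 20 ≤ 24, interest score 15 + 16 = 31.
Best is Systems and Algorithms with total interest score 31.

31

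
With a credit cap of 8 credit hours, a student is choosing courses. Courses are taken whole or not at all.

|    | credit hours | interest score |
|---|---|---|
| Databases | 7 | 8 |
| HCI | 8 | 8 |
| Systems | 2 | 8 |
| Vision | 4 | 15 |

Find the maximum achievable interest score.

Treat it as a binary knapsack problem.
Allowing fractional choices, the relaxed optimum would be about 25.3, but courses are indivisible.
Systems + Vision: credit hours 2 + 4 = 6 ≤ 8, interest score 8 + 15 = 23.
Systems: credit hours 2 ≤ 8, interest score 8.
Vision: credit hours 4 ≤ 8, interest score 15.
Best is Systems and Vision with total interest score 23.

23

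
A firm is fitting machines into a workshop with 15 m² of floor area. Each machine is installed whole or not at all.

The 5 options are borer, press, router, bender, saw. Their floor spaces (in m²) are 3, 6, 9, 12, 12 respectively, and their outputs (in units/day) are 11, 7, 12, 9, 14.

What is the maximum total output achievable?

25

Allowing fractional choices, the relaxed optimum would be about 26.5, but machines are indivisible.
borer + bender: floor space 3 + 12 = 15 ≤ 15, output 11 + 9 = 20.
borer + router: floor space 3 + 9 = 12 ≤ 15, output 11 + 12 = 23.
borer + saw: floor space 3 + 12 = 15 ≤ 15, output 11 + 14 = 25.
Best is borer and saw with total output 25.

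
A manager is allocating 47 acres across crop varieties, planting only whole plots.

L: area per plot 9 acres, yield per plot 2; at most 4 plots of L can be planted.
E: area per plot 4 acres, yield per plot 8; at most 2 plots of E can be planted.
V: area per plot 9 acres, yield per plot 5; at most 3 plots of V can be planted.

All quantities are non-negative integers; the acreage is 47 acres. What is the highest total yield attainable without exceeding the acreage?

33

This is a bounded integer knapsack.
Take 1×L, 2×E, and 3×V: area 44 ≤ 47, yield 1·2 + 2·8 + 3·5 = 33.
E has the best ratio (8/4) and is taken to its limit of 2; remaining capacity is filled optimally with the others.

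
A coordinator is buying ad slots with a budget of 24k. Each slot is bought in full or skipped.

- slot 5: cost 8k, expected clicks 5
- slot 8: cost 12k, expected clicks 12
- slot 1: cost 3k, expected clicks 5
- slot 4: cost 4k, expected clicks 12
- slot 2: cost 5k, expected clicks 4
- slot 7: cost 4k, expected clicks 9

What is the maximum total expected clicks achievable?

38

Take slot 8, slot 1, slot 4, and slot 7: cost 12 + 3 + 4 + 4 = 23 ≤ 24, expected clicks 12 + 5 + 12 + 9 = 38.
No other feasible combination does better.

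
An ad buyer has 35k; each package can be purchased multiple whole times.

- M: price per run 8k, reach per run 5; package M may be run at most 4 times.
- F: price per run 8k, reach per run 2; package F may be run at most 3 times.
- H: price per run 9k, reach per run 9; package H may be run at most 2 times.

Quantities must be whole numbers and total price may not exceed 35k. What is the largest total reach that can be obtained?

This is a bounded integer knapsack.
Take 2×M and 2×H: price 34 ≤ 35, reach 2·5 + 2·9 = 28.
H has the best ratio (9/9) and is taken to its limit of 2; remaining capacity is filled optimally with the others.

28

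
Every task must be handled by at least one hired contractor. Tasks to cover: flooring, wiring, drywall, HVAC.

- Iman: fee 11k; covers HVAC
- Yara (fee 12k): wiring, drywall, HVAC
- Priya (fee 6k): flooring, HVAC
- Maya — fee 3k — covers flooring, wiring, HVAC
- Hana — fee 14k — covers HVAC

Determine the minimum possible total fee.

Choose Yara and Maya: together they cover flooring, wiring, drywall, HVAC — every task.
Total fee: 12 + 3 = 15.
No cover costs less than 15.

15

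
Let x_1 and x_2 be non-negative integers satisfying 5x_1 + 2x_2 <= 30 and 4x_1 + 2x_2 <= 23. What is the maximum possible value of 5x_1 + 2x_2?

27

(x_1,x_2)=(5,1): 5·5+2·1=27≤30, 4·5+2·1=22≤23, objective 27.
(x_1,x_2)=(5,0): 5·5+2·0=25≤30, 4·5+2·0=20≤23, objective 25.
(x_1,x_2)=(4,2): 5·4+2·2=24≤30, 4·4+2·2=20≤23, objective 24.
Maximum is 27 at (x_1,x_2)=(5,1).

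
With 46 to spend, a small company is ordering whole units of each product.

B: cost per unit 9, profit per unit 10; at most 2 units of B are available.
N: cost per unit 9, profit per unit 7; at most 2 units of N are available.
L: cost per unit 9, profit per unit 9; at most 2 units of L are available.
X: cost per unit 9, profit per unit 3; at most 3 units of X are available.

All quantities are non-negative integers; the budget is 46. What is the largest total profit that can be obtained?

B has the best ratio (10/9); taking only B gives at most 2×10 = 20 (stopped by the supply cap of 2).
Mixing does better — 2×B, 1×N, and 2×L: cost 45 ≤ 46, profit 2·10 + 1·7 + 2·9 = 45.

45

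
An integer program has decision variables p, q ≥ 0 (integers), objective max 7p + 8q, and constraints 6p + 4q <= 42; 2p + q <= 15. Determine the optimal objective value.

Relaxing integrality, the LP optimum is 84.00 at (p,q) = (0, 10.5), which is not an integer point.
(p,q)=(0,10): 6·0+4·10=40≤42, 2·0+1·10=10≤15, objective 80.
(p,q)=(1,9): 6·1+4·9=42≤42, 2·1+1·9=11≤15, objective 79.
Maximum is 80 at (p,q)=(0,10).

80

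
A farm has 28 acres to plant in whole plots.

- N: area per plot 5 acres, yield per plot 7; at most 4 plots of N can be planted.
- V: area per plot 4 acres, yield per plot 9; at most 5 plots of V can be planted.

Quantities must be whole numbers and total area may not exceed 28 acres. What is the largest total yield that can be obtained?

V has the best ratio (9/4); taking only V gives at most 5×9 = 45 (stopped by the supply cap of 5).
Mixing does better — 1×N and 5×V: area 25 ≤ 28, yield 1·7 + 5·9 = 52.

52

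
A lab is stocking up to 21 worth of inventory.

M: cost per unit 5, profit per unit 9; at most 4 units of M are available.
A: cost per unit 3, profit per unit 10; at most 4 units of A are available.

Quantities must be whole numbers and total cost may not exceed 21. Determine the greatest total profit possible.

A has the best ratio (10/3); taking only A gives at most 4×10 = 40 (stopped by the supply cap of 4).
Mixing does better — 1×M and 4×A: cost 17 ≤ 21, profit 1·9 + 4·10 = 49.

49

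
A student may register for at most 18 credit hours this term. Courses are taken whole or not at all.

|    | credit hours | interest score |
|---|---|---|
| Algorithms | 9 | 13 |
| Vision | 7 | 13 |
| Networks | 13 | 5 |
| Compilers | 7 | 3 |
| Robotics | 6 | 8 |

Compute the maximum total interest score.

26

Allowing fractional choices, the relaxed optimum would be about 28.7, but courses are indivisible.
Algorithms + Vision: credit hours 9 + 7 = 16 ≤ 18, interest score 13 + 13 = 26.
Vision + Robotics: credit hours 7 + 6 = 13 ≤ 18, interest score 13 + 8 = 21.
Best is Algorithms and Vision with total interest score 26.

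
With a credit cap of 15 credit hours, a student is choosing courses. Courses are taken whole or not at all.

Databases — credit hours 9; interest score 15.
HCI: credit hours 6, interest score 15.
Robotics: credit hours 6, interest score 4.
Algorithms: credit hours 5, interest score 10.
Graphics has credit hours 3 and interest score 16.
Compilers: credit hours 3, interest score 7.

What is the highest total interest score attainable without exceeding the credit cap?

Take HCI, Algorithms, and Graphics: credit hours 6 + 5 + 3 = 14 ≤ 15, interest score 15 + 10 + 16 = 41.
No other feasible combination does better.

41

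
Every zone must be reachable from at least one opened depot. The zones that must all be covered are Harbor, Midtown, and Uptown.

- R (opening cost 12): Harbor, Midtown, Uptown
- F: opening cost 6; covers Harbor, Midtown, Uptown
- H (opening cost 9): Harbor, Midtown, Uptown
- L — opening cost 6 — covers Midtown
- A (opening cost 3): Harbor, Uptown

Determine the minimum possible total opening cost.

6

This is a weighted set-cover instance.
The greedy cost-per-new-zone heuristic would pick A and F for 9, but a cheaper cover exists.
F alone covers Harbor, Midtown, Uptown — every zone.
Total opening cost: 6.
No cover costs less than 6.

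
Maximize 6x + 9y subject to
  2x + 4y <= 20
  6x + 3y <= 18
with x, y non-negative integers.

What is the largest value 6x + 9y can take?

(x,y)=(0,5) is feasible, giving 45.
(x,y)=(1,4) is feasible, giving 42.
(x,y)=(0,4) is feasible, giving 36.
(x,y)=(1,3) is feasible, giving 33.
The best lattice point is (0,5), giving 45.

45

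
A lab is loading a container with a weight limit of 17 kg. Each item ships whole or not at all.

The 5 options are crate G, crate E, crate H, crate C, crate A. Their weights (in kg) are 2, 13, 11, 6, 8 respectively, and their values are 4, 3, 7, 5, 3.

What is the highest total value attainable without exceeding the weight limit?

Allowing fractional choices, the relaxed optimum would be about 14.7, but items are indivisible.
crate G + crate H: weight 2 + 11 = 13 ≤ 17, value 4 + 7 = 11.
crate H + crate C: weight 11 + 6 = 17 ≤ 17, value 7 + 5 = 12.
crate G + crate C + crate A: weight 2 + 6 + 8 = 16 ≤ 17, value 4 + 5 + 3 = 12.
The maximum value is 12; one optimal choice is crate G, crate C, and crate A.

12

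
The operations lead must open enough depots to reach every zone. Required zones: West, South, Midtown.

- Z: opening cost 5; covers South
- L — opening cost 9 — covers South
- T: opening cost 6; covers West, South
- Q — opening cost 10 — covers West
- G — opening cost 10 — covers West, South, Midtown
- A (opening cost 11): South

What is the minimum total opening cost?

10

The greedy cost-per-new-zone heuristic would pick T and G for 16, but a cheaper cover exists.
G alone covers West, South, Midtown — every zone.
Total opening cost: 10.
No cover costs less than 10.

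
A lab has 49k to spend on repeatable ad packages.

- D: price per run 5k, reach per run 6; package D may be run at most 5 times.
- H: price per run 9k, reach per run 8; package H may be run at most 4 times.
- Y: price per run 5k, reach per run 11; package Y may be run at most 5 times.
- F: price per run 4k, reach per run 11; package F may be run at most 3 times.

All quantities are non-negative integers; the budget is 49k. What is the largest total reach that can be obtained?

100

1×H, 5×Y, and 3×F: price 46 ≤ 49, reach 1·8 + 5·11 + 3·11 = 96.
2×D, 5×Y, and 3×F: price 47 ≤ 49, reach 2·6 + 5·11 + 3·11 = 100.
Best is 100.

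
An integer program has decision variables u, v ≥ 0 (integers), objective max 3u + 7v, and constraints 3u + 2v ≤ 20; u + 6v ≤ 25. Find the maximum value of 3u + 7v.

(u,v)=(4,3): 3·4+2·3=18≤20, 1·4+6·3=22≤25, objective 33.
(u,v)=(3,3): 3·3+2·3=15≤20, 1·3+6·3=21≤25, objective 30.
The best lattice point is (4,3), giving 33.

33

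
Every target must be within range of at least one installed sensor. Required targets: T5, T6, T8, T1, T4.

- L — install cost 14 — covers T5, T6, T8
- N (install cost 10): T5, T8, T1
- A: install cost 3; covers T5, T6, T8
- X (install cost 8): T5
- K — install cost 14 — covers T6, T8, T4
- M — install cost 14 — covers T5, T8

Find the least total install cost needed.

The greedy cost-per-new-target heuristic would pick A, N, and K for 27, but a cheaper cover exists.
Choose N and K: together they cover T5, T6, T8, T1, T4 — every target.
Total install cost: 10 + 14 = 24.
No cover costs less than 24.

24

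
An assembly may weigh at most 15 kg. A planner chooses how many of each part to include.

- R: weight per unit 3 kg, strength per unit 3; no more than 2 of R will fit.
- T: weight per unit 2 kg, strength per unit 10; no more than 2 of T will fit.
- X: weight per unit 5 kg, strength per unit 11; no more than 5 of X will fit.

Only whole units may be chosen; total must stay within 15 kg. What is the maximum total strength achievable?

42

Take 2×T and 2×X: weight 14 ≤ 15, strength 2·10 + 2·11 = 42.
T has the best ratio (10/2) and is taken to its limit of 2; remaining capacity is filled optimally with the others.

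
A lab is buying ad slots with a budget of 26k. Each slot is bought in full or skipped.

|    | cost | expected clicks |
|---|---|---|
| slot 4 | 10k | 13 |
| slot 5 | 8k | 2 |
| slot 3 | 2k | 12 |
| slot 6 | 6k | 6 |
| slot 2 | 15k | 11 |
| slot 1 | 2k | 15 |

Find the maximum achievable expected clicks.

Take slot 4, slot 3, slot 6, and slot 1: cost 10 + 2 + 6 + 2 = 20 ≤ 26, expected clicks 13 + 12 + 6 + 15 = 46.
No other feasible combination does better.

46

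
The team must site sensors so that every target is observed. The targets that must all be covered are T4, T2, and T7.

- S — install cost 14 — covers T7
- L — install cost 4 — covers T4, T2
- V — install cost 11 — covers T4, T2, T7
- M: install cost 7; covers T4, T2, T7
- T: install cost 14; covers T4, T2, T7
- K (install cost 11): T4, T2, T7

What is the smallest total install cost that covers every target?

7

The greedy cost-per-new-target heuristic would pick L and M for 11, but a cheaper cover exists.
M alone covers T4, T2, T7 — every target.
Total install cost: 7.
No cover costs less than 7.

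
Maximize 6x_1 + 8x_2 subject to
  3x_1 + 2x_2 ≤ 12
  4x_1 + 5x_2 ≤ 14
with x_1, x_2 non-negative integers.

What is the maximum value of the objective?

22

The continuous relaxation peaks at (0, 2.8) with value 22.40; rounding to a feasible lattice point costs some objective.
(x_1,x_2)=(1,2): 3·1+2·2=7≤12, 4·1+5·2=14≤14, objective 22.
(x_1,x_2)=(2,1): 3·2+2·1=8≤12, 4·2+5·1=13≤14, objective 20.
The best lattice point is (1,2), giving 22.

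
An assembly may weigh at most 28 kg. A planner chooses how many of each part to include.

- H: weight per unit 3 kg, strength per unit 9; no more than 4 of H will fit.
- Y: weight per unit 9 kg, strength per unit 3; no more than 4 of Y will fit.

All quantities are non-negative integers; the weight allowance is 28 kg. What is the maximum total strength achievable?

4×H and 1×Y: weight 21 ≤ 28, strength 4·9 + 1·3 = 39.
4×H: weight 12 ≤ 28, strength 4·9 = 36.
Best is 39.

39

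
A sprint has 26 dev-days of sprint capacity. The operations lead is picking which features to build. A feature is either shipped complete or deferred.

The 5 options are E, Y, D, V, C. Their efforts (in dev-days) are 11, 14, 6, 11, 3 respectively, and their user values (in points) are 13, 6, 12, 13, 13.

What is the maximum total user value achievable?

This is a 0-1 knapsack instance.
D + V + C: effort 6 + 11 + 3 = 20 ≤ 26, user value 12 + 13 + 13 = 38.
E + D + C: effort 11 + 6 + 3 = 20 ≤ 26, user value 13 + 12 + 13 = 38.
E + V + C: effort 11 + 11 + 3 = 25 ≤ 26, user value 13 + 13 + 13 = 39.
Best is E, V, and C with total user value 39.

39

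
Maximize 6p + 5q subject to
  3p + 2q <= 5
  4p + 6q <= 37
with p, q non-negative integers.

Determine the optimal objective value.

11

The continuous relaxation peaks at (0, 2.5) with value 12.50; rounding to a feasible lattice point costs some objective.
(p,q)=(1,1): 3·1+2·1=5≤5, 4·1+6·1=10≤37, objective 11.
(p,q)=(0,2): 3·0+2·2=4≤5, 4·0+6·2=12≤37, objective 10.
(p,q)=(1,0): 3·1+2·0=3≤5, 4·1+6·0=4≤37, objective 6.
(p,q)=(0,1): 3·0+2·1=2≤5, 4·0+6·1=6≤37, objective 5.
The best lattice point is (1,1), giving 11.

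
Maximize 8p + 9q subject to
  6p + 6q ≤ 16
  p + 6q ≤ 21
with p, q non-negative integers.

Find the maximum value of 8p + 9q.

18

Relaxing integrality, the LP optimum is 24.00 at (p,q) = (0, 2.67), which is not an integer point.
(p,q)=(0,2): 6·0+6·2=12≤16, 1·0+6·2=12≤21, objective 18.
(p,q)=(1,1): 6·1+6·1=12≤16, 1·1+6·1=7≤21, objective 17.
(p,q)=(0,1): 6·0+6·1=6≤16, 1·0+6·1=6≤21, objective 9.
No feasible integer point exceeds 18.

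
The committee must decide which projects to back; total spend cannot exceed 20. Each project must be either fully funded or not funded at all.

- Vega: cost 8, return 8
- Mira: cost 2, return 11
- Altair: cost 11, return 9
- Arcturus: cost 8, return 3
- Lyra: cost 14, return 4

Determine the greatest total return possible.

Allowing fractional choices, the relaxed optimum would be about 27.2, but projects are indivisible.
Mira + Altair: cost 2 + 11 = 13 ≤ 20, return 11 + 9 = 20.
Vega + Mira + Arcturus: cost 8 + 2 + 8 = 18 ≤ 20, return 8 + 11 + 3 = 22.
Vega + Mira: cost 8 + 2 = 10 ≤ 20, return 8 + 11 = 19.
Best is Vega, Mira, and Arcturus with total return 22.

22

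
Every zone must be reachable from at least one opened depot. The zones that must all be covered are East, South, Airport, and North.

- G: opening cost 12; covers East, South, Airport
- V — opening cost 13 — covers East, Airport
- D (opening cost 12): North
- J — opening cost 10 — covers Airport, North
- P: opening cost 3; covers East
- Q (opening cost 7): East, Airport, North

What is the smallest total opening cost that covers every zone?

19

Choose G and Q: together they cover East, South, Airport, North — every zone.
Total opening cost: 12 + 7 = 19.
No cover costs less than 19.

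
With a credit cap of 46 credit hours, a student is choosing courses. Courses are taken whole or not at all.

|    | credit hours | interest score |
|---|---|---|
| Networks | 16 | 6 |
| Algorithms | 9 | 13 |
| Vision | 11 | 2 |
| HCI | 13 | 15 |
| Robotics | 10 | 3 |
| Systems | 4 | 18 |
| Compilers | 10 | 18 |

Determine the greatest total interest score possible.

Treat it as a binary knapsack problem.
Networks + HCI + Systems + Compilers: credit hours 16 + 13 + 4 + 10 = 43 ≤ 46, interest score 6 + 15 + 18 + 18 = 57.
Algorithms + HCI + Systems + Compilers: credit hours 9 + 13 + 4 + 10 = 36 ≤ 46, interest score 13 + 15 + 18 + 18 = 64.
Algorithms + HCI + Robotics + Systems + Compilers: credit hours 9 + 13 + 10 + 4 + 10 = 46 ≤ 46, interest score 13 + 15 + 3 + 18 + 18 = 67.
Best is Algorithms, HCI, Robotics, Systems, and Compilers with total interest score 67.

67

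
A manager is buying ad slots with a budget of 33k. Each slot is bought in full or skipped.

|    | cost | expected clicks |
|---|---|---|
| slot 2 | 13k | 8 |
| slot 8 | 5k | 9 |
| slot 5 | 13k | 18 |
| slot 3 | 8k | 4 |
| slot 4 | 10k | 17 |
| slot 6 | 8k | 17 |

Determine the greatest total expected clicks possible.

52

Allowing fractional choices, the relaxed optimum would be about 56.8, but ad slots are indivisible.
slot 8 + slot 3 + slot 4 + slot 6: cost 5 + 8 + 10 + 8 = 31 ≤ 33, expected clicks 9 + 4 + 17 + 17 = 47.
slot 5 + slot 4 + slot 6: cost 13 + 10 + 8 = 31 ≤ 33, expected clicks 18 + 17 + 17 = 52.
Best is slot 5, slot 4, and slot 6 with total expected clicks 52.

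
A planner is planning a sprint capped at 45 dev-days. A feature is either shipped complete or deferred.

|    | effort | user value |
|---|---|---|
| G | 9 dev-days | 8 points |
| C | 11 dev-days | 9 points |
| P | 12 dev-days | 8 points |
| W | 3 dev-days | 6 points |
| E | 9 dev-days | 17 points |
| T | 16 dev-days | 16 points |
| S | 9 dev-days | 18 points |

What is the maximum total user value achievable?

This is a 0-1 knapsack instance.
Take C, E, T, and S: effort 11 + 9 + 16 + 9 = 45 ≤ 45, user value 9 + 17 + 16 + 18 = 60.
No other feasible combination does better.

60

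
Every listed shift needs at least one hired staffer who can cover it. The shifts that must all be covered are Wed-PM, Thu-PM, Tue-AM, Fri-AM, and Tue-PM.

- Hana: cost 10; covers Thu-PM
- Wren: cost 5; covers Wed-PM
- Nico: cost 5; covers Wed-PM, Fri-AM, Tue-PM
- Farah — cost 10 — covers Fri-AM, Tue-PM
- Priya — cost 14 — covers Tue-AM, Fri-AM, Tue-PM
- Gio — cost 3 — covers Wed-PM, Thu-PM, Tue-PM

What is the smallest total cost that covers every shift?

17

Choose Priya and Gio: together they cover Wed-PM, Thu-PM, Tue-AM, Fri-AM, Tue-PM — every shift.
Total cost: 14 + 3 = 17.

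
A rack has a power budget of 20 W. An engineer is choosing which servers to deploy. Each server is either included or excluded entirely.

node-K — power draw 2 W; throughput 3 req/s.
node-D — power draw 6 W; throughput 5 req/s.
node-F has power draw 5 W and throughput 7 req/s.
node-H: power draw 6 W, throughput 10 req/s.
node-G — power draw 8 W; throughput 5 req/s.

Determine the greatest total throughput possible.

node-D + node-F + node-H: power draw 6 + 5 + 6 = 17 ≤ 20, throughput 5 + 7 + 10 = 22.
node-K + node-D + node-F + node-H: power draw 2 + 6 + 5 + 6 = 19 ≤ 20, throughput 3 + 5 + 7 + 10 = 25.
Best is node-K, node-D, node-F, and node-H with total throughput 25.

25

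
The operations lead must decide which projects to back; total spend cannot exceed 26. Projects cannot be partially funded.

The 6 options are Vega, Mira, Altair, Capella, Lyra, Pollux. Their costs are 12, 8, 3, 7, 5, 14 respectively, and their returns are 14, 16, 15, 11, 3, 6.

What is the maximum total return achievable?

This is an integer program with binary decision variables.
Mira + Altair + Capella + Lyra: cost 8 + 3 + 7 + 5 = 23 ≤ 26, return 16 + 15 + 11 + 3 = 45.
Vega + Mira + Altair: cost 12 + 8 + 3 = 23 ≤ 26, return 14 + 16 + 15 = 45.
Mira + Altair + Capella: cost 8 + 3 + 7 = 18 ≤ 26, return 16 + 15 + 11 = 42.
The maximum return is 45; one optimal choice is Vega, Mira, and Altair.

45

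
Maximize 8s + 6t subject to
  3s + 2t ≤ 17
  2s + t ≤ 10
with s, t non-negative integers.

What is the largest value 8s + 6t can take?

50

The continuous relaxation peaks at (0, 8.5) with value 51.00; rounding to a feasible lattice point costs some objective.
(s,t)=(1,7): 3·1+2·7=17≤17, 2·1+1·7=9≤10, objective 50.
(s,t)=(0,8): 3·0+2·8=16≤17, 2·0+1·8=8≤10, objective 48.
(s,t)=(1,6): 3·1+2·6=15≤17, 2·1+1·6=8≤10, objective 44.
The best lattice point is (1,7), giving 50.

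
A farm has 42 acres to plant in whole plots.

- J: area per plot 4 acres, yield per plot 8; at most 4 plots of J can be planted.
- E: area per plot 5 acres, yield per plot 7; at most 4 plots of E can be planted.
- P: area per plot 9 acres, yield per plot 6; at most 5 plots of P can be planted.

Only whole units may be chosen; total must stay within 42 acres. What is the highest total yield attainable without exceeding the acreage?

Take 4×J and 4×E: area 36 ≤ 42, yield 4·8 + 4·7 = 60.
J has the best ratio (8/4) and is taken to its limit of 4; remaining capacity is filled optimally with the others.

60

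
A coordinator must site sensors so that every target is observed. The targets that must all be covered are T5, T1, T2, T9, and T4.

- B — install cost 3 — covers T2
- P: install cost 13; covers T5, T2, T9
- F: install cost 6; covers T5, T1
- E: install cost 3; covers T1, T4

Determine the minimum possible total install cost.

The greedy cost-per-new-target heuristic would pick E, B, F, and P for 25, but a cheaper cover exists.
Choose P and E: together they cover T5, T1, T2, T9, T4 — every target.
Total install cost: 13 + 3 = 16.
No cover costs less than 16.

16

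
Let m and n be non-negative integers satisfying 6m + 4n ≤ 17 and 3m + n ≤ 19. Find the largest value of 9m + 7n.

28

(m,n)=(0,4): 6·0+4·4=16≤17, 3·0+1·4=4≤19, objective 28.
(m,n)=(0,3): 6·0+4·3=12≤17, 3·0+1·3=3≤19, objective 21.
The best lattice point is (0,4), giving 28.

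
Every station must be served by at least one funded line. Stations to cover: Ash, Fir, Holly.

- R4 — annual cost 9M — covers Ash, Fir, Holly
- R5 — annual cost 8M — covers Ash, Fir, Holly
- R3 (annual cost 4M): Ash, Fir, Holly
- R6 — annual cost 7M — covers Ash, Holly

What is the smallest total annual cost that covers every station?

R3 alone covers Ash, Fir, Holly — every station.
Total annual cost: 4.

4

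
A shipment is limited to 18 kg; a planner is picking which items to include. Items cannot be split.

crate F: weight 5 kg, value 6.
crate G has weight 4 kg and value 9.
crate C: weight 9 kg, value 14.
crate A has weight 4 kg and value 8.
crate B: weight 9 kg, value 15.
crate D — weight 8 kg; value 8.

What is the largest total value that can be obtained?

Allowing fractional choices, the relaxed optimum would be about 33.6, but items are indivisible.
crate F + crate G + crate B: weight 5 + 4 + 9 = 18 ≤ 18, value 6 + 9 + 15 = 30.
crate G + crate A + crate B: weight 4 + 4 + 9 = 17 ≤ 18, value 9 + 8 + 15 = 32.
crate G + crate C + crate A: weight 4 + 9 + 4 = 17 ≤ 18, value 9 + 14 + 8 = 31.
Best is crate G, crate A, and crate B with total value 32.

32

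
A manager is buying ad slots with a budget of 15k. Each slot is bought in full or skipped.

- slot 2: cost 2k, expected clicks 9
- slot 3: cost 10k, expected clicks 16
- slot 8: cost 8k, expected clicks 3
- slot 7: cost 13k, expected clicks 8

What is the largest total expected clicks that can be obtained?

Allowing fractional choices, the relaxed optimum would be about 26.8, but ad slots are indivisible.
slot 3: cost 10 ≤ 15, expected clicks 16.
slot 2 + slot 7: cost 2 + 13 = 15 ≤ 15, expected clicks 9 + 8 = 17.
slot 2 + slot 3: cost 2 + 10 = 12 ≤ 15, expected clicks 9 + 16 = 25.
Best is slot 2 and slot 3 with total expected clicks 25.

25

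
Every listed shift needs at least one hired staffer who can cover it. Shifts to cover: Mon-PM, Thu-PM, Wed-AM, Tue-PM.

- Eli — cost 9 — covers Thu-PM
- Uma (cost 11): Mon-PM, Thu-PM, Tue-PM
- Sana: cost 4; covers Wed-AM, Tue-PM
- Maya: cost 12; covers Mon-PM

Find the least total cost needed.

Choose Uma and Sana: together they cover Mon-PM, Thu-PM, Wed-AM, Tue-PM — every shift.
Total cost: 11 + 4 = 15.
No cover costs less than 15.

15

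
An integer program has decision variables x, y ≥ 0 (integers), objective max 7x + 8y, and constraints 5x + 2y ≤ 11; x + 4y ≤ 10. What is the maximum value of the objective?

(x,y)=(1,2): 5·1+2·2=9≤11, 1·1+4·2=9≤10, objective 23.
(x,y)=(0,2): 5·0+2·2=4≤11, 1·0+4·2=8≤10, objective 16.
(x,y)=(1,1): 5·1+2·1=7≤11, 1·1+4·1=5≤10, objective 15.
(x,y)=(0,1): 5·0+2·1=2≤11, 1·0+4·1=4≤10, objective 8.
The best lattice point is (1,2), giving 23.

23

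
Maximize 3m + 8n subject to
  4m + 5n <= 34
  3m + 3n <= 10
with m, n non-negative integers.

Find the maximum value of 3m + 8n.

(m,n)=(0,3): 4·0+5·3=15≤34, 3·0+3·3=9≤10, objective 24.
(m,n)=(1,2): 4·1+5·2=14≤34, 3·1+3·2=9≤10, objective 19.
(m,n)=(0,2): 4·0+5·2=10≤34, 3·0+3·2=6≤10, objective 16.
Maximum is 24 at (m,n)=(0,3).

24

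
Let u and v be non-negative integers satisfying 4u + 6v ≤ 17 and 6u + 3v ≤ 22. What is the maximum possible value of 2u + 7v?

16

Relaxing integrality, the LP optimum is 19.83 at (u,v) = (0, 2.83), which is not an integer point.
(u,v)=(1,2): 4·1+6·2=16≤17, 6·1+3·2=12≤22, objective 16.
(u,v)=(0,2): 4·0+6·2=12≤17, 6·0+3·2=6≤22, objective 14.
(u,v)=(2,1): 4·2+6·1=14≤17, 6·2+3·1=15≤22, objective 11.
Maximum is 16 at (u,v)=(1,2).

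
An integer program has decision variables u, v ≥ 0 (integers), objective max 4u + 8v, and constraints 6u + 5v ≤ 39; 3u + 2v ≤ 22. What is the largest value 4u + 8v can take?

The continuous relaxation peaks at (0, 7.8) with value 62.40; rounding to a feasible lattice point costs some objective.
(u,v)=(0,7): 6·0+5·7=35≤39, 3·0+2·7=14≤22, objective 56.
(u,v)=(1,6): 6·1+5·6=36≤39, 3·1+2·6=15≤22, objective 52.
(u,v)=(0,6): 6·0+5·6=30≤39, 3·0+2·6=12≤22, objective 48.
The best lattice point is (0,7), giving 56.

56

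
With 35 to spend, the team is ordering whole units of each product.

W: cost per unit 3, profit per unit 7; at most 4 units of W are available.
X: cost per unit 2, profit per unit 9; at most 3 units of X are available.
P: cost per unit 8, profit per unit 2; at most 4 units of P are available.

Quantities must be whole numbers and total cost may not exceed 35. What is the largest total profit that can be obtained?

4×W, 3×X, and 1×P: cost 26 ≤ 35, profit 4·7 + 3·9 + 1·2 = 57.
4×W, 3×X, and 2×P: cost 34 ≤ 35, profit 4·7 + 3·9 + 2·2 = 59.
Best is 59.

59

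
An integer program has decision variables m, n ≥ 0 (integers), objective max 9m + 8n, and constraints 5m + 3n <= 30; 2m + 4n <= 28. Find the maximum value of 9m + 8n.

67

The continuous relaxation peaks at (2.57, 5.71) with value 68.86; rounding to a feasible lattice point costs some objective.
(m,n)=(3,5): 5·3+3·5=30≤30, 2·3+4·5=26≤28, objective 67.
(m,n)=(2,6): 5·2+3·6=28≤30, 2·2+4·6=28≤28, objective 66.
(m,n)=(3,4): 5·3+3·4=27≤30, 2·3+4·4=22≤28, objective 59.
The best lattice point is (3,5), giving 67.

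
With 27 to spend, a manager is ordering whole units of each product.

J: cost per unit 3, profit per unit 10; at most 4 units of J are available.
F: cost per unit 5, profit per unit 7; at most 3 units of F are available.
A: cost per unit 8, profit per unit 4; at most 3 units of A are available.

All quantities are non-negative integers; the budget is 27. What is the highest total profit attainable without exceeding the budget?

This is a bounded integer knapsack.
J has the best ratio (10/3); taking only J gives at most 4×10 = 40 (stopped by the supply cap of 4).
Mixing does better — 4×J and 3×F: cost 27 ≤ 27, profit 4·10 + 3·7 = 61.

61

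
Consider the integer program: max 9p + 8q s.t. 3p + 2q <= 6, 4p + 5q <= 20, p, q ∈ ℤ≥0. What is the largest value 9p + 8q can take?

24

(p,q)=(0,3): 3·0+2·3=6≤6, 4·0+5·3=15≤20, objective 24.
(p,q)=(0,2): 3·0+2·2=4≤6, 4·0+5·2=10≤20, objective 16.
Maximum is 24 at (p,q)=(0,3).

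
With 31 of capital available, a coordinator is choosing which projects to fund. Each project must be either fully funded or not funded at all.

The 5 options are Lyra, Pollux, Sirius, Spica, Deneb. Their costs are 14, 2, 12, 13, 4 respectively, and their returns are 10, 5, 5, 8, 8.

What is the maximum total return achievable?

26

This is an integer program with binary decision variables.
Pollux + Sirius + Spica + Deneb: cost 2 + 12 + 13 + 4 = 31 ≤ 31, return 5 + 5 + 8 + 8 = 26.
Lyra + Spica + Deneb: cost 14 + 13 + 4 = 31 ≤ 31, return 10 + 8 + 8 = 26.
Lyra + Pollux + Deneb: cost 14 + 2 + 4 = 20 ≤ 31, return 10 + 5 + 8 = 23.
The maximum return is 26; one optimal choice is Lyra, Spica, and Deneb.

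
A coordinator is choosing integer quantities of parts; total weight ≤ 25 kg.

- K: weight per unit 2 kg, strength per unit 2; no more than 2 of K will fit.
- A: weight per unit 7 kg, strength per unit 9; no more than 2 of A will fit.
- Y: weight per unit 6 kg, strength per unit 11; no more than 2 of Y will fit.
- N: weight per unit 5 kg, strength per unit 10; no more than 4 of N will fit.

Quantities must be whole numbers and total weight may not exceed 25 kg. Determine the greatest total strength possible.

1×K, 2×Y, and 2×N: weight 24 ≤ 25, strength 1·2 + 2·11 + 2·10 = 44.
2×K, 1×Y, and 3×N: weight 25 ≤ 25, strength 2·2 + 1·11 + 3·10 = 45.
Best is 45.

45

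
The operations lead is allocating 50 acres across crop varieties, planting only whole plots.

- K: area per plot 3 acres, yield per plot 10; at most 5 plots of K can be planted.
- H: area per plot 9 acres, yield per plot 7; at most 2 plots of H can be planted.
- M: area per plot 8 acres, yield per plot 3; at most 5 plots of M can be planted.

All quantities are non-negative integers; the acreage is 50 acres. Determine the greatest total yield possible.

5×K, 2×H, and 2×M: area 49 ≤ 50, yield 5·10 + 2·7 + 2·3 = 70.
5×K, 2×H, and 1×M: area 41 ≤ 50, yield 5·10 + 2·7 + 1·3 = 67.
Best is 70.

70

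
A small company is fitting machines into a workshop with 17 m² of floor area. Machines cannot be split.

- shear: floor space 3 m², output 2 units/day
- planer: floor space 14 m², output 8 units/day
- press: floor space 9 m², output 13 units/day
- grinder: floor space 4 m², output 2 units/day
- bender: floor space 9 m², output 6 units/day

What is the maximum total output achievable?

shear + press: floor space 3 + 9 = 12 ≤ 17, output 2 + 13 = 15.
shear + press + grinder: floor space 3 + 9 + 4 = 16 ≤ 17, output 2 + 13 + 2 = 17.
press + grinder: floor space 9 + 4 = 13 ≤ 17, output 13 + 2 = 15.
Best is shear, press, and grinder with total output 17.

17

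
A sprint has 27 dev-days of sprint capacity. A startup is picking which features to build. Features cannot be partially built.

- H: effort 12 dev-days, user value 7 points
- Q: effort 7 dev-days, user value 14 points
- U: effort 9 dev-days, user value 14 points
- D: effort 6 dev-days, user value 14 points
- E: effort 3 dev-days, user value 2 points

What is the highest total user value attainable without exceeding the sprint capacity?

Allowing fractional choices, the relaxed optimum would be about 45.2, but features are indivisible.
Q + U + D: effort 7 + 9 + 6 = 22 ≤ 27, user value 14 + 14 + 14 = 42.
Q + U + D + E: effort 7 + 9 + 6 + 3 = 25 ≤ 27, user value 14 + 14 + 14 + 2 = 44.
Best is Q, U, D, and E with total user value 44.

44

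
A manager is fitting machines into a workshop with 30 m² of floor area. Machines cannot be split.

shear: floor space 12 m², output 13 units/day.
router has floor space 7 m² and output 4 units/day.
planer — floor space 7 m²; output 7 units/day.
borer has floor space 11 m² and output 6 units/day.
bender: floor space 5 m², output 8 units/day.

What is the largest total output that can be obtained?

28

Take shear, planer, and bender: floor space 12 + 7 + 5 = 24 ≤ 30, output 13 + 7 + 8 = 28.
No other feasible combination does better.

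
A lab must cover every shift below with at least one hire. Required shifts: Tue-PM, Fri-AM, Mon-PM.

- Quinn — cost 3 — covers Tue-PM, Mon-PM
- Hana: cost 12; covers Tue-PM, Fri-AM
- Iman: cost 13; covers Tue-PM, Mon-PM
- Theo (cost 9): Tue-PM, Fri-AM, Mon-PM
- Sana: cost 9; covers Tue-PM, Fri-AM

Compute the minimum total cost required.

The greedy cost-per-new-shift heuristic would pick Quinn and Theo for 12, but a cheaper cover exists.
Theo alone covers Tue-PM, Fri-AM, Mon-PM — every shift.
Total cost: 9.
No cover costs less than 9.

9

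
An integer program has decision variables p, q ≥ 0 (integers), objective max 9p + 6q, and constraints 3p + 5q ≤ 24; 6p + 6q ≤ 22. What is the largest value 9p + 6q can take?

27

(p,q)=(3,0): 3·3+5·0=9≤24, 6·3+6·0=18≤22, objective 27.
(p,q)=(2,1): 3·2+5·1=11≤24, 6·2+6·1=18≤22, objective 24.
Maximum is 27 at (p,q)=(3,0).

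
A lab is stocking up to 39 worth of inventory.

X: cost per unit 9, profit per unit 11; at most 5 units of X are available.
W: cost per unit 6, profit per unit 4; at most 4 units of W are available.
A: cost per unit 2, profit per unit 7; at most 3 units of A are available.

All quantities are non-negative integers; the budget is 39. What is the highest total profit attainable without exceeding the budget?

58

3×X, 1×W, and 3×A: cost 39 ≤ 39, profit 3·11 + 1·4 + 3·7 = 58.
3×X and 3×A: cost 33 ≤ 39, profit 3·11 + 3·7 = 54.
Best is 58.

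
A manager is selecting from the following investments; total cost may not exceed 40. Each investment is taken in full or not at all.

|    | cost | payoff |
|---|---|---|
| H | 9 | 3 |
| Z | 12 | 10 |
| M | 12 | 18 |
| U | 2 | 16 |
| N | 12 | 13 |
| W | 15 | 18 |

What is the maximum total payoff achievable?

57

Allowing fractional choices, the relaxed optimum would be about 63.9, but investments are indivisible.
Z + M + U + N: cost 12 + 12 + 2 + 12 = 38 ≤ 40, payoff 10 + 18 + 16 + 13 = 57.
H + M + U + W: cost 9 + 12 + 2 + 15 = 38 ≤ 40, payoff 3 + 18 + 16 + 18 = 55.
M + U + W: cost 12 + 2 + 15 = 29 ≤ 40, payoff 18 + 16 + 18 = 52.
Best is Z, M, U, and N with total payoff 57.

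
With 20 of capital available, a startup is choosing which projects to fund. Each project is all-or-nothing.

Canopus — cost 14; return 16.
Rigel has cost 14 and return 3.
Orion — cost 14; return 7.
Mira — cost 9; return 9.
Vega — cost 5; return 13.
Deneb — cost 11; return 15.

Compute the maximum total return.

Canopus + Vega: cost 14 + 5 = 19 ≤ 20, return 16 + 13 = 29.
Mira + Deneb: cost 9 + 11 = 20 ≤ 20, return 9 + 15 = 24.
Vega + Deneb: cost 5 + 11 = 16 ≤ 20, return 13 + 15 = 28.
Best is Canopus and Vega with total return 29.

29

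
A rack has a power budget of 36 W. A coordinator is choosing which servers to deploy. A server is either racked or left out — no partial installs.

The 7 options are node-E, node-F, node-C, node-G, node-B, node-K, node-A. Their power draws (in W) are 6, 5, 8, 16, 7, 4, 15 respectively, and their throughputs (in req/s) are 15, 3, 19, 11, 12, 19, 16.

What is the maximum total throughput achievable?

69

Treat it as a binary knapsack problem.
Allowing fractional choices, the relaxed optimum would be about 76.7, but servers are indivisible.
node-E + node-F + node-C + node-B + node-K: power draw 6 + 5 + 8 + 7 + 4 = 30 ≤ 36, throughput 15 + 3 + 19 + 12 + 19 = 68.
node-E + node-C + node-K + node-A: power draw 6 + 8 + 4 + 15 = 33 ≤ 36, throughput 15 + 19 + 19 + 16 = 69.
Best is node-E, node-C, node-K, and node-A with total throughput 69.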